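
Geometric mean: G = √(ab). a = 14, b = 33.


GM = √(14×33) = √462 = 21.4942

GM = 21.4942


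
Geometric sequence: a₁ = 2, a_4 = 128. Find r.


r^(n-1) = aₙ/a₁
r^3 = 128/2 = 64
r = 64^(1/3)
= 4

r = 4


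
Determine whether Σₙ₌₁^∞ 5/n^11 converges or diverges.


p-series test: Σ c/n^p converges if p > 1, diverges if p ≤ 1 (constant c > 0 doesn't affect convergence).
p = 11
11 > 1 → CONVERGES

Converges (p = 11 > 1)


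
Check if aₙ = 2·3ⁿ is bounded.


aₙ = 2·3ⁿ → as n→∞, aₙ→∞ (since base 3 > 1)
No finite upper bound exists
The sequence is UNBOUNDED

Unbounded (aₙ → ∞ as n → ∞)


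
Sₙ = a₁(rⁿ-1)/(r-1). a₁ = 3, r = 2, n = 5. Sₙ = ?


Sₙ = 3×(2^5 - 1)/(2 - 1)
= 3×(32 - 1)/1
= 3×31/1
= 93

S_5 = 93


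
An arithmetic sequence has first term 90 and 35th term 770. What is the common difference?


d = (aₙ - a₁)/(n-1)
= (770 - 90)/(35-1)
= 680/34 = 20

d = 20


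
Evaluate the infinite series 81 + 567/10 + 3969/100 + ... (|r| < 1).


S∞ = a₁/(1-r) = 81/(1 - 7/10)
= 81/(3/10)
= 270

S∞ = 270


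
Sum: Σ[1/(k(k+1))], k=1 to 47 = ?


1/(k(k+1)) = 1/k - 1/(k+1) (partial fractions)
Telescoping: Σ = 1 - 1/48 = 47/48

Sum = 47/48


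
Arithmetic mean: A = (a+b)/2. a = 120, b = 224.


AM = (120 + 224)/2 = 344/2 = 172

AM = 172


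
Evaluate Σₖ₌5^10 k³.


Σₖ₌5^10 k³ = [10·11/2]² − [4·5/2]²
= 3025 − 100 = 2925

Σk³ = 2925


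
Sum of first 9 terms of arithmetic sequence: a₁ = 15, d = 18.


aₙ = 15 + (9-1)×18 = 159
Sₙ = n(a₁+aₙ)/2 = 9×(15+159)/2
= 9×174/2 = 783

S_9 = 783


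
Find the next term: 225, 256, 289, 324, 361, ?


Pattern: perfect squares: n²
Terms: 225, 256, 289, 324, 361
Next term = 400

Next term = 400


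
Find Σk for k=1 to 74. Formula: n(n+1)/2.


n(n+1)/2 = 74×75/2 = 5550/2 = 2775

Σk = 2775


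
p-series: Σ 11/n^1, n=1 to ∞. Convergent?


p-series test: Σ c/n^p converges if p > 1, diverges if p ≤ 1 (constant c > 0 doesn't affect convergence).
p = 1
1 ≤ 1 → DIVERGES

Diverges (p = 1 ≤ 1)


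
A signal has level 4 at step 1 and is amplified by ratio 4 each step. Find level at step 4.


aₙ = a₁·r^(n-1)
= 4×4^3
= 4×64
= 256

a_4 = 256


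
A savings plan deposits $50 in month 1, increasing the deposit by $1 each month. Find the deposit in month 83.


aₙ = a₁ + (n-1)d
= 50 + (83-1)×1
= 50 + 82
= 132

a_83 = 132


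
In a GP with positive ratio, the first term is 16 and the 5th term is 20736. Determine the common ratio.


r^(n-1) = aₙ/a₁
r^4 = 20736/16 = 1296
r = 1296^(1/4)
= ±6; taking r > 0 gives r = 6

r = 6


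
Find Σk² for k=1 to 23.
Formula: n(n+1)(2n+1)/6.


n = 23
n(n+1)(2n+1)/6 = 23×24×47/6
= 25944/6 = 4324

Σk² = 4324


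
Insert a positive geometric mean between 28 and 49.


GM = √(28×49) = √1372 = 37.0405

GM = 37.0405


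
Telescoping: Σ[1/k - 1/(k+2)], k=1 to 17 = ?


Telescoping with gap 2: two head and two tail terms survive.
= (1 + 1/2) - (1/18 + 1/19)
= 3/2 - 1/18 - 1/19 = 238/171

Sum = 238/171


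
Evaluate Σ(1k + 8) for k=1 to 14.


Σ(1k+8) = 1·Σk + 8·n
= 1·105 + 8·14
= 105 + 112 = 217

Σ = 217


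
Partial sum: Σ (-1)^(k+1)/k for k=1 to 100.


S = 1 - 1/2 + 1/3 - 1/4 + 1/5 - 1/6 + 1/7 - 1/8 ± ...
= 0.6882
(Full series converges to +ln(2) ≈ +0.6931)

S_100 = 0.6882


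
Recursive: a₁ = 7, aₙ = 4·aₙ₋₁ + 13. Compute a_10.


Computing step by step:
a_1 = 7
a_2 = 41
a_3 = 177
a_4 = 721
a_5 = 2897
a_6 = 11601
a_7 = 46417
a_8 = 185681
a_9 = 742737
a_10 = 2970961


a_10 = 2970961


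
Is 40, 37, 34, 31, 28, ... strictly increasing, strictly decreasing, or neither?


Differences: -3, -3, -3, -3
All differences < 0 → strictly DECREASING

Monotonically decreasing


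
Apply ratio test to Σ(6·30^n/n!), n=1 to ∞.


aₙ = 6·30^n/n!
a_{n+1}/aₙ = 30^(n+1)/(n+1)! × n!/30^n  (constant 6 cancels)
= 30/(n+1)
L = lim(n→∞) 30/(n+1) = 0
L < 1 → series CONVERGES

Converges (ratio test: L = 0 < 1)


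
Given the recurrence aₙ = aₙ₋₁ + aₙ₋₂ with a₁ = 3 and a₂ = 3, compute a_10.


Computing iteratively: 3, 3, 6, 9, 15, 24, 39, 63, 102, 165
a_10 = 165

a_10 = 165


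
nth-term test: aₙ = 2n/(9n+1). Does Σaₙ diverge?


lim(n→∞) 2n/(9n+1) = 2/9 = 2/9  (divide numerator and denominator by n)
lim aₙ = 2/9 ≠ 0 → series DIVERGES

Diverges (lim aₙ = 2/9 ≠ 0)


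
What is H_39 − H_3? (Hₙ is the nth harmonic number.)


Σₖ₌4^39 1/k = 1/4 + 1/5 + 1/6 + ... + 1/39
= 1175546778977833/485721041551200
≈ 2.4202

Sum = 1175546778977833/485721041551200 ≈ 2.4202


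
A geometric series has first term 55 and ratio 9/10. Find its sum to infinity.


S∞ = a₁/(1-r) = 55/(1 - 9/10)
= 55/(1/10)
= 550

S∞ = 550


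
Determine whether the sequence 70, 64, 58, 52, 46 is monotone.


Differences: -6, -6, -6, -6
All differences < 0 → strictly DECREASING

Monotonically decreasing


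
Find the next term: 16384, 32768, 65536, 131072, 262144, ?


Pattern: powers of 2: 2ⁿ
Terms: 16384, 32768, 65536, 131072, 262144
Next term = 524288

Next term = 524288


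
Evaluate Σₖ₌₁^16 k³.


n(n+1)/2 = 16×17/2 = 136
Σk³ = 136² = 18496

Σk³ = 18496


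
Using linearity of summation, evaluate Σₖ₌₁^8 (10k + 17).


Σ(10k+17) = 10·Σk + 17·n
= 10·36 + 17·8
= 360 + 136 = 496

Σ = 496


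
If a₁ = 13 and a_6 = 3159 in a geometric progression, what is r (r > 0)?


r^(n-1) = aₙ/a₁
r^5 = 3159/13 = 243
r = 243^(1/5)
= 3

r = 3


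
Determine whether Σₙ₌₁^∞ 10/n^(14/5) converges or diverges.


p-series test: Σ c/n^p converges if p > 1, diverges if p ≤ 1 (constant c > 0 doesn't affect convergence).
p = 14/5
14/5 > 1 → CONVERGES

Converges (p = 14/5 > 1)


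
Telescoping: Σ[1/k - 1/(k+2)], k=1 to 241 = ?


Telescoping with gap 2: two head and two tail terms survive.
= (1 + 1/2) - (1/242 + 1/243)
= 3/2 - 1/242 - 1/243 = 43862/29403

Sum = 43862/29403


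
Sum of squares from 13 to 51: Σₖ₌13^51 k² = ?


Σₖ₌13^51 k² = Σₖ₌₁^51 k² − Σₖ₌₁^12 k²
= 51·52·103/6 − 12·13·25/6
= 45526 − 650 = 44876

Σk² = 44876


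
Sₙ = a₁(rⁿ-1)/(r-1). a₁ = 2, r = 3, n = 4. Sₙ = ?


Sₙ = 2×(3^4 - 1)/(3 - 1)
= 2×(81 - 1)/2
= 2×80/2
= 80

S_4 = 80


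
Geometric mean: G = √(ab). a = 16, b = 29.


GM = √(16×29) = √464 = 21.5407

GM = 21.5407


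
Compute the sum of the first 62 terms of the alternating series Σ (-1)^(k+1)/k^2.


S = 1 - 1/4 + 1/9 - 1/16 + 1/25 - 1/36 + 1/49 - 1/64 ± ...
= 0.8223
(Full series converges to +π²/12 ≈ +0.8225)

S_62 = 0.8223


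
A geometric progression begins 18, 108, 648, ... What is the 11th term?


aₙ = a₁·r^(n-1)
= 18×6^10
= 18×60466176
= 1088391168

a_11 = 1088391168


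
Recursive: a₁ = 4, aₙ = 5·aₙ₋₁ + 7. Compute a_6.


Computing step by step:
a_1 = 4
a_2 = 27
a_3 = 142
a_4 = 717
a_5 = 3592
a_6 = 17967


a_6 = 17967


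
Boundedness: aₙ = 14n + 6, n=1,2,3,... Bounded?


aₙ = 14n + 6 → as n→∞, aₙ→∞
No finite upper bound exists
The sequence is UNBOUNDED

Unbounded (aₙ → ∞ as n → ∞)


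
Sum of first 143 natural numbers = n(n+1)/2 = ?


n(n+1)/2 = 143×144/2 = 20592/2 = 10296

Σk = 10296


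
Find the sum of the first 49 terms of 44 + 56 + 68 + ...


aₙ = 44 + (49-1)×12 = 620
Sₙ = n(a₁+aₙ)/2 = 49×(44+620)/2
= 49×664/2 = 16268

S_49 = 16268


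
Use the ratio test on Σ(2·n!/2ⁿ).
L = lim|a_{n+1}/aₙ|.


aₙ = 2·n!/2^n
a_{n+1}/aₙ = (n+1)!/2^(n+1) × 2^n/n!  (constant 2 cancels)
= (n+1)/2
L = lim(n→∞) (n+1)/2 = ∞
L > 1 → series DIVERGES

Diverges (ratio test: L = ∞ > 1)


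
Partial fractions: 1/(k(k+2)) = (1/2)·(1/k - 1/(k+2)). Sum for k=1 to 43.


1/(k(k+2)) = (1/2)·(1/k - 1/(k+2)) (partial fractions)
Telescoping: Σ = (1/2)·(1 + 1/2 - 1/44 - 1/45) = 2881/3960

Sum = 2881/3960


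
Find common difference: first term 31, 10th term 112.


d = (aₙ - a₁)/(n-1)
= (112 - 31)/(10-1)
= 81/9 = 9

d = 9


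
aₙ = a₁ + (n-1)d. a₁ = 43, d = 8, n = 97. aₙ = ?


aₙ = a₁ + (n-1)d
= 43 + (97-1)×8
= 43 + 768
= 811

a_97 = 811


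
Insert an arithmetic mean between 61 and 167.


AM = (61 + 167)/2 = 228/2 = 114

AM = 114


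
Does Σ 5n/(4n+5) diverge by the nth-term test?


lim(n→∞) 5n/(4n+5) = 5/4 = 5/4  (divide numerator and denominator by n)
lim aₙ = 5/4 ≠ 0 → series DIVERGES

Diverges (lim aₙ = 5/4 ≠ 0)


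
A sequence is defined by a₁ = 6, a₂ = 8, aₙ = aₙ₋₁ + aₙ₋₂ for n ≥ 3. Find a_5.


Computing iteratively: 6, 8, 14, 22, 36
a_5 = 36

a_5 = 36


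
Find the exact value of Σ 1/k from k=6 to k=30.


Σₖ₌6^30 1/k = 1/6 + 1/7 + 1/8 + ... + 1/30
= 3986594995087/2329089562800
≈ 1.7117

Sum = 3986594995087/2329089562800 ≈ 1.7117


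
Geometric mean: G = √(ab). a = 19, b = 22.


GM = √(19×22) = √418 = 20.445

GM = 20.445


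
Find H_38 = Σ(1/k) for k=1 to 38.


H_38 = 1/1 + 1/2 + 1/3 + ... + 1/38
= 2053580969474233/485721041551200
≈ 4.2279

H_38 = 2053580969474233/485721041551200 ≈ 4.2279


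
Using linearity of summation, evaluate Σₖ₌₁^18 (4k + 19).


Σ(4k+19) = 4·Σk + 19·n
= 4·171 + 19·18
= 684 + 342 = 1026

Σ = 1026


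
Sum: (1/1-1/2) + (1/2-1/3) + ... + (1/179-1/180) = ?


Telescoping: adjacent terms cancel.
= 1/1 - 1/180
= 1 - 1/180 = 179/180

Sum = 179/180


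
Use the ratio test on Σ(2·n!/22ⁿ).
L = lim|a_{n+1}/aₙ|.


aₙ = 2·n!/22^n
a_{n+1}/aₙ = (n+1)!/22^(n+1) × 22^n/n!  (constant 2 cancels)
= (n+1)/22
L = lim(n→∞) (n+1)/22 = ∞
L > 1 → series DIVERGES

Diverges (ratio test: L = ∞ > 1)


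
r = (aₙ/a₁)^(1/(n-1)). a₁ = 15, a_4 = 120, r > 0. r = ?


r^(n-1) = aₙ/a₁
r^3 = 120/15 = 8
r = 8^(1/3)
= 2

r = 2


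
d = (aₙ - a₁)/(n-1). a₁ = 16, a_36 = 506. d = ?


d = (aₙ - a₁)/(n-1)
= (506 - 16)/(36-1)
= 490/35 = 14

d = 14


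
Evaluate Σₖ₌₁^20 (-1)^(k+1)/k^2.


S = 1 - 1/4 + 1/9 - 1/16 + 1/25 - 1/36 + 1/49 - 1/64 ± ...
= 0.8213
(Full series converges to +π²/12 ≈ +0.8225)

S_20 = 0.8213


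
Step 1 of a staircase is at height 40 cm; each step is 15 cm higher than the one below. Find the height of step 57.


aₙ = a₁ + (n-1)d
= 40 + (57-1)×15
= 40 + 840
= 880

a_57 = 880


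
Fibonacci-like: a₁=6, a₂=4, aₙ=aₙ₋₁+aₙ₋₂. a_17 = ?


Computing iteratively: 6, 4, 10, 14, 24, 38, 62, 100, 162, 262, 424, 686, ...
a_17 = 7608

a_17 = 7608


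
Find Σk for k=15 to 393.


Σₖ₌15^393 k = Σₖ₌₁^393 k − Σₖ₌₁^14 k
= 393·394/2 − 14·15/2
= 77421 − 105 = 77316

Σk = 77316


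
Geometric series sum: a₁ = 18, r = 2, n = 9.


Sₙ = 18×(2^9 - 1)/(2 - 1)
= 18×(512 - 1)/1
= 18×511/1
= 9198

S_9 = 9198


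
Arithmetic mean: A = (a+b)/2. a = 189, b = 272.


AM = (189 + 272)/2 = 461/2 = 230.5

AM = 230.5


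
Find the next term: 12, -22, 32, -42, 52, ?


Pattern: alternating sign, magnitude arithmetic (d=10)
Terms: 12, -22, 32, -42, 52
Next term = -62

Next term = -62


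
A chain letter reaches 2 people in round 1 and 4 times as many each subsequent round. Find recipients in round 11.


aₙ = a₁·r^(n-1)
= 2×4^10
= 2×1048576
= 2097152

a_11 = 2097152


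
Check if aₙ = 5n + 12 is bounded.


aₙ = 5n + 12 → as n→∞, aₙ→∞
No finite upper bound exists
The sequence is UNBOUNDED

Unbounded (aₙ → ∞ as n → ∞)


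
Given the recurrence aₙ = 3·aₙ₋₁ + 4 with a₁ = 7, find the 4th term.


Computing step by step:
a_1 = 7
a_2 = 25
a_3 = 79
a_4 = 241


a_4 = 241


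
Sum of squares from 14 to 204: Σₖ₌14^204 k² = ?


Σₖ₌14^204 k² = Σₖ₌₁^204 k² − Σₖ₌₁^13 k²
= 204·205·409/6 − 13·14·27/6
= 2850730 − 819 = 2849911

Σk² = 2849911


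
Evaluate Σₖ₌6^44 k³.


Σₖ₌6^44 k³ = [44·45/2]² − [5·6/2]²
= 980100 − 225 = 979875

Σk³ = 979875


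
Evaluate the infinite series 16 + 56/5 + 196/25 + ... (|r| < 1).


S∞ = a₁/(1-r) = 16/(1 - 7/10)
= 16/(3/10)
= 160/3

S∞ = 160/3


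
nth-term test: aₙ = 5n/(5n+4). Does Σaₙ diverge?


lim(n→∞) 5n/(5n+4) = 5/5 = 1  (divide numerator and denominator by n)
lim aₙ = 1 ≠ 0 → series DIVERGES

Diverges (lim aₙ = 1 ≠ 0)


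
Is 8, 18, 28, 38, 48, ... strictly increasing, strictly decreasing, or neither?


Differences: 10, 10, 10, 10
All differences > 0 → strictly INCREASING

Monotonically increasing


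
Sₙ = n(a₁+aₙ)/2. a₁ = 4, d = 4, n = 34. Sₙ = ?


aₙ = 4 + (34-1)×4 = 136
Sₙ = n(a₁+aₙ)/2 = 34×(4+136)/2
= 34×140/2 = 2380

S_34 = 2380


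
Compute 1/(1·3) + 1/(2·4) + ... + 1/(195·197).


1/(k(k+2)) = (1/2)·(1/k - 1/(k+2)) (partial fractions)
Telescoping: Σ = (1/2)·(1 + 1/2 - 1/196 - 1/197) = 57525/77224

Sum = 57525/77224


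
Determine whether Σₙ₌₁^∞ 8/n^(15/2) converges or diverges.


p-series test: Σ c/n^p converges if p > 1, diverges if p ≤ 1 (constant c > 0 doesn't affect convergence).
p = 15/2
15/2 > 1 → CONVERGES

Converges (p = 15/2 > 1)


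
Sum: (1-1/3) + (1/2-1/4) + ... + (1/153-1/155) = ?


Telescoping with gap 2: two head and two tail terms survive.
= (1 + 1/2) - (1/154 + 1/155)
= 3/2 - 1/154 - 1/155 = 17748/11935

Sum = 17748/11935


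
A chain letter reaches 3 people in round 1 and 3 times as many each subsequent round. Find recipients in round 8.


aₙ = a₁·r^(n-1)
= 3×3^7
= 3×2187
= 6561

a_8 = 6561


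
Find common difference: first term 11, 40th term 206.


d = (aₙ - a₁)/(n-1)
= (206 - 11)/(40-1)
= 195/39 = 5

d = 5


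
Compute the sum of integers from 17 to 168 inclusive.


Σₖ₌17^168 k = Σₖ₌₁^168 k − Σₖ₌₁^16 k
= 168·169/2 − 16·17/2
= 14196 − 136 = 14060

Σk = 14060


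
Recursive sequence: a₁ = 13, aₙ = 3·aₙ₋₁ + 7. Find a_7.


Computing step by step:
a_1 = 13
a_2 = 46
a_3 = 145
a_4 = 442
a_5 = 1333
a_6 = 4006
a_7 = 12025


a_7 = 12025


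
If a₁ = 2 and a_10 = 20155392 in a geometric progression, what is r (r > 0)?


r^(n-1) = aₙ/a₁
r^9 = 20155392/2 = 10077696
r = 10077696^(1/9)
= 6

r = 6


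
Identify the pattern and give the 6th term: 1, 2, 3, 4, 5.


Pattern: arithmetic (d=1)
Terms: 1, 2, 3, 4, 5
Next term = 6

Next term = 6


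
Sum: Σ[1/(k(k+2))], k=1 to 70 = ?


1/(k(k+2)) = (1/2)·(1/k - 1/(k+2)) (partial fractions)
Telescoping: Σ = (1/2)·(1 + 1/2 - 1/71 - 1/72) = 7525/10224

Sum = 7525/10224


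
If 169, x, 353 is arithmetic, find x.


AM = (169 + 353)/2 = 522/2 = 261

AM = 261


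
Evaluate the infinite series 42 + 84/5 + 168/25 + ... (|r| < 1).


S∞ = a₁/(1-r) = 42/(1 - 2/5)
= 42/(3/5)
= 70

S∞ = 70


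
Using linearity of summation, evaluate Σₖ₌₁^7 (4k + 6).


Σ(4k+6) = 4·Σk + 6·n
= 4·28 + 6·7
= 112 + 42 = 154

Σ = 154


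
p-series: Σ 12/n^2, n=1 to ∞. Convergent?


p-series test: Σ c/n^p converges if p > 1, diverges if p ≤ 1 (constant c > 0 doesn't affect convergence).
p = 2
2 > 1 → CONVERGES

Converges (p = 2 > 1)


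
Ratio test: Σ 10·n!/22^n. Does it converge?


aₙ = 10·n!/22^n
a_{n+1}/aₙ = (n+1)!/22^(n+1) × 22^n/n!  (constant 10 cancels)
= (n+1)/22
L = lim(n→∞) (n+1)/22 = ∞
L > 1 → series DIVERGES

Diverges (ratio test: L = ∞ > 1)


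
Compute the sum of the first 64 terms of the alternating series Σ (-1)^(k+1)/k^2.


S = 1 - 1/4 + 1/9 - 1/16 + 1/25 - 1/36 + 1/49 - 1/64 ± ...
= 0.8223
(Full series converges to +π²/12 ≈ +0.8225)

S_64 = 0.8223


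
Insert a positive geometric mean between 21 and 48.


GM = √(21×48) = √1008 = 31.749

GM = 31.749


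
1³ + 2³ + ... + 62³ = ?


n(n+1)/2 = 62×63/2 = 1953
Σk³ = 1953² = 3814209

Σk³ = 3814209


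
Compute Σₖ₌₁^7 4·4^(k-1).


Sₙ = 4×(4^7 - 1)/(4 - 1)
= 4×(16384 - 1)/3
= 4×16383/3
= 21844

S_7 = 21844


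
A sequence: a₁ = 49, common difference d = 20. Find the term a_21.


aₙ = a₁ + (n-1)d
= 49 + (21-1)×20
= 49 + 400
= 449

a_21 = 449


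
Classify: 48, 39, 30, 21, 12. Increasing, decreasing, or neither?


Differences: -9, -9, -9, -9
All differences < 0 → strictly DECREASING

Monotonically decreasing


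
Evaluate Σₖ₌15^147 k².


Σₖ₌15^147 k² = Σₖ₌₁^147 k² − Σₖ₌₁^14 k²
= 147·148·295/6 − 14·15·29/6
= 1069670 − 1015 = 1068655

Σk² = 1068655


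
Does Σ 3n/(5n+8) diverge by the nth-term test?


lim(n→∞) 3n/(5n+8) = 3/5 = 3/5  (divide numerator and denominator by n)
lim aₙ = 3/5 ≠ 0 → series DIVERGES

Diverges (lim aₙ = 3/5 ≠ 0)


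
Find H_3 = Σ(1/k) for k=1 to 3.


H_3 = 1/1 + 1/2 + 1/3
= 11/6
≈ 1.8333

H_3 = 11/6 ≈ 1.8333


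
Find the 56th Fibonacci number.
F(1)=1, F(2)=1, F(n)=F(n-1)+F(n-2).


Fibonacci sequence: 1, 1, 2, 3, 5, 8, 13, 21, 34, 55, 89, ...
F(56) = 225851433717

F(56) = 225851433717


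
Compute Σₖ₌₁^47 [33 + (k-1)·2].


aₙ = 33 + (47-1)×2 = 125
Sₙ = n(a₁+aₙ)/2 = 47×(33+125)/2
= 47×158/2 = 3713

S_47 = 3713


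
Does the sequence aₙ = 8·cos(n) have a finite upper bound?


For all n, -1 ≤ cos(n) ≤ 1, so -8 ≤ 8·cos(n) ≤ 8
Lower bound: -8, Upper bound: 8
The sequence IS bounded

Bounded (-8 ≤ aₙ ≤ 8)


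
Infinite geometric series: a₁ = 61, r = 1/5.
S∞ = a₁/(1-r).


S∞ = a₁/(1-r) = 61/(1 - 1/5)
= 61/(4/5)
= 305/4

S∞ = 305/4


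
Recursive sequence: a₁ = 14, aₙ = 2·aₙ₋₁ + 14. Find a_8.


Computing step by step:
a_1 = 14
a_2 = 42
a_3 = 98
a_4 = 210
a_5 = 434
a_6 = 882
a_7 = 1778
a_8 = 3570


a_8 = 3570


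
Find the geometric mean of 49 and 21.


GM = √(49×21) = √1029 = 32.078

GM = 32.078


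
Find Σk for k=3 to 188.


Σₖ₌3^188 k = Σₖ₌₁^188 k − Σₖ₌₁^2 k
= 188·189/2 − 2·3/2
= 17766 − 3 = 17763

Σk = 17763


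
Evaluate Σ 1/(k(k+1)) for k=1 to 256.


1/(k(k+1)) = 1/k - 1/(k+1) (partial fractions)
Telescoping: Σ = 1 - 1/257 = 256/257

Sum = 256/257


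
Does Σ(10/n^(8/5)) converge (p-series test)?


p-series test: Σ c/n^p converges if p > 1, diverges if p ≤ 1 (constant c > 0 doesn't affect convergence).
p = 8/5
8/5 > 1 → CONVERGES

Converges (p = 8/5 > 1)


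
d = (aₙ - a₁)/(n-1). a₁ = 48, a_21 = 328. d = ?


d = (aₙ - a₁)/(n-1)
= (328 - 48)/(21-1)
= 280/20 = 14

d = 14


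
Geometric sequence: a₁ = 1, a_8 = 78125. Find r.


r^(n-1) = aₙ/a₁
r^7 = 78125/1 = 78125
r = 78125^(1/7)
= 5

r = 5


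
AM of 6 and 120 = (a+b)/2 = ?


AM = (6 + 120)/2 = 126/2 = 63

AM = 63


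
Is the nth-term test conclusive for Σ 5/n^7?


lim(n→∞) 5/n^7 = 0
lim aₙ = 0 → nth-term test is INCONCLUSIVE
(Need other tests; this is actually a convergent p-series with p=7 > 1)

Inconclusive (lim aₙ = 0; need another test)


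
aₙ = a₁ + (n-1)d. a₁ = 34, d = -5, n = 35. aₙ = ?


aₙ = a₁ + (n-1)d
= 34 + (35-1)×-5
= 34 - 170
= -136

a_35 = -136


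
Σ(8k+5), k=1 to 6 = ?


Σ(8k+5) = 8·Σk + 5·n
= 8·21 + 5·6
= 168 + 30 = 198

Σ = 198


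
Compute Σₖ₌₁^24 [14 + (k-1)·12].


aₙ = 14 + (24-1)×12 = 290
Sₙ = n(a₁+aₙ)/2 = 24×(14+290)/2
= 24×304/2 = 3648

S_24 = 3648


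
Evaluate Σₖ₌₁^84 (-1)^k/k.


S = -1 + 1/2 - 1/3 + 1/4 - 1/5 + 1/6 - 1/7 + 1/8 ± ...
= -0.6872
(Full series converges to -ln(2) ≈ -0.6931)

S_84 = -0.6872


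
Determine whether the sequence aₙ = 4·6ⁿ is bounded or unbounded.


aₙ = 4·6ⁿ → as n→∞, aₙ→∞ (since base 6 > 1)
No finite upper bound exists
The sequence is UNBOUNDED

Unbounded (aₙ → ∞ as n → ∞)


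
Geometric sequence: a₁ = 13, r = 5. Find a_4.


aₙ = a₁·r^(n-1)
= 13×5^3
= 13×125
= 1625

a_4 = 1625


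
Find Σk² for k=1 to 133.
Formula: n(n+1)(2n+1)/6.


n = 133
n(n+1)(2n+1)/6 = 133×134×267/6
= 4758474/6 = 793079

Σk² = 793079


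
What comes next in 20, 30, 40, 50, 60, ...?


Pattern: arithmetic (d=10)
Terms: 20, 30, 40, 50, 60
Next term = 70

Next term = 70


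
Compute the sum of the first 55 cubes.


n(n+1)/2 = 55×56/2 = 1540
Σk³ = 1540² = 2371600

Σk³ = 2371600


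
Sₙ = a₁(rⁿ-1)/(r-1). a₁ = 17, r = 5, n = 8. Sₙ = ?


Sₙ = 17×(5^8 - 1)/(5 - 1)
= 17×(390625 - 1)/4
= 17×390624/4
= 1660152

S_8 = 1660152


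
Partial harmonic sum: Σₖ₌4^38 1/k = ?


Σₖ₌4^38 1/k = 1/4 + 1/5 + 1/6 + ... + 1/38
= 1163092393297033/485721041551200
≈ 2.3946

Sum = 1163092393297033/485721041551200 ≈ 2.3946


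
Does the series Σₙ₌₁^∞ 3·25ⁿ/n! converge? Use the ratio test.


aₙ = 3·25^n/n!
a_{n+1}/aₙ = 25^(n+1)/(n+1)! × n!/25^n  (constant 3 cancels)
= 25/(n+1)
L = lim(n→∞) 25/(n+1) = 0
L < 1 → series CONVERGES

Converges (ratio test: L = 0 < 1)


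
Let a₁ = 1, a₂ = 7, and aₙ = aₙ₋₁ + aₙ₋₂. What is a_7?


Computing iteratively: 1, 7, 8, 15, 23, 38, 61
a_7 = 61

a_7 = 61


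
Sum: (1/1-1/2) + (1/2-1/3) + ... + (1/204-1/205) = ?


Telescoping: adjacent terms cancel.
= 1/1 - 1/205
= 1 - 1/205 = 204/205

Sum = 204/205


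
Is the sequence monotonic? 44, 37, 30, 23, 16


Differences: -7, -7, -7, -7
All differences < 0 → strictly DECREASING

Monotonically decreasing


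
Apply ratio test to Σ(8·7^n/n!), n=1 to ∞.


aₙ = 8·7^n/n!
a_{n+1}/aₙ = 7^(n+1)/(n+1)! × n!/7^n  (constant 8 cancels)
= 7/(n+1)
L = lim(n→∞) 7/(n+1) = 0
L < 1 → series CONVERGES

Converges (ratio test: L = 0 < 1)


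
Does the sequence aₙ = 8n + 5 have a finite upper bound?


aₙ = 8n + 5 → as n→∞, aₙ→∞
No finite upper bound exists
The sequence is UNBOUNDED

Unbounded (aₙ → ∞ as n → ∞)


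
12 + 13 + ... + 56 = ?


Σₖ₌12^56 k = Σₖ₌₁^56 k − Σₖ₌₁^11 k
= 56·57/2 − 11·12/2
= 1596 − 66 = 1530

Σk = 1530


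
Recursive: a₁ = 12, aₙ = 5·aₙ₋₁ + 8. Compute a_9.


Computing step by step:
a_1 = 12
a_2 = 68
a_3 = 348
a_4 = 1748
a_5 = 8748
a_6 = 43748
a_7 = 218748
a_8 = 1093748
a_9 = 5468748


a_9 = 5468748


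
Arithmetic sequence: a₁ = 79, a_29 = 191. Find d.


d = (aₙ - a₁)/(n-1)
= (191 - 79)/(29-1)
= 112/28 = 4

d = 4


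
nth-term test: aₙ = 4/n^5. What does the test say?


lim(n→∞) 4/n^5 = 0
lim aₙ = 0 → nth-term test is INCONCLUSIVE
(Need other tests; this is actually a convergent p-series with p=5 > 1)

Inconclusive (lim aₙ = 0; need another test)


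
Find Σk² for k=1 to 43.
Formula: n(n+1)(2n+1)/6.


n = 43
n(n+1)(2n+1)/6 = 43×44×87/6
= 164604/6 = 27434

Σk² = 27434


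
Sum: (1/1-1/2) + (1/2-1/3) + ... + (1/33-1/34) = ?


Telescoping: adjacent terms cancel.
= 1/1 - 1/34
= 1 - 1/34 = 33/34

Sum = 33/34


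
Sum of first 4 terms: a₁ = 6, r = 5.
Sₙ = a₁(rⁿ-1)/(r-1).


Sₙ = 6×(5^4 - 1)/(5 - 1)
= 6×(625 - 1)/4
= 6×624/4
= 936

S_4 = 936


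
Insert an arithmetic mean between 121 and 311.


AM = (121 + 311)/2 = 432/2 = 216

AM = 216


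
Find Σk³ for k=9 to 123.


Σₖ₌9^123 k³ = [123·124/2]² − [8·9/2]²
= 58155876 − 1296 = 58154580

Σk³ = 58154580


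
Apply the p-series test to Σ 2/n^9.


p-series test: Σ c/n^p converges if p > 1, diverges if p ≤ 1 (constant c > 0 doesn't affect convergence).
p = 9
9 > 1 → CONVERGES

Converges (p = 9 > 1)


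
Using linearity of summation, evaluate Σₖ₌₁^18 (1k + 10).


Σ(1k+10) = 1·Σk + 10·n
= 1·171 + 10·18
= 171 + 180 = 351

Σ = 351


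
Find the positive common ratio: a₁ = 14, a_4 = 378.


r^(n-1) = aₙ/a₁
r^3 = 378/14 = 27
r = 27^(1/3)
= 3

r = 3


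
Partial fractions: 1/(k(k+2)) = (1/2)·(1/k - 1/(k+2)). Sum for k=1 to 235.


1/(k(k+2)) = (1/2)·(1/k - 1/(k+2)) (partial fractions)
Telescoping: Σ = (1/2)·(1 + 1/2 - 1/236 - 1/237) = 83425/111864

Sum = 83425/111864


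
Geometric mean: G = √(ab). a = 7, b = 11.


GM = √(7×11) = √77 = 8.775

GM = 8.775


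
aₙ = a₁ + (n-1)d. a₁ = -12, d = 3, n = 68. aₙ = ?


aₙ = a₁ + (n-1)d
= -12 + (68-1)×3
= -12 + 201
= 189

a_68 = 189


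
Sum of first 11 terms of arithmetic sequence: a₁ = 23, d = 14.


aₙ = 23 + (11-1)×14 = 163
Sₙ = n(a₁+aₙ)/2 = 11×(23+163)/2
= 11×186/2 = 1023

S_11 = 1023


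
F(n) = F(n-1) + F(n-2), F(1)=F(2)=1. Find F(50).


Fibonacci sequence: 1, 1, 2, 3, 5, 8, 13, 21, 34, 55, 89, ...
F(50) = 12586269025

F(50) = 12586269025


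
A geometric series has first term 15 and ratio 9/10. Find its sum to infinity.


S∞ = a₁/(1-r) = 15/(1 - 9/10)
= 15/(1/10)
= 150

S∞ = 150


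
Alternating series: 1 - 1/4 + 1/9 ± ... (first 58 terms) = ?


S = 1 - 1/4 + 1/9 - 1/16 + 1/25 - 1/36 + 1/49 - 1/64 ± ...
= 0.8223
(Full series converges to +π²/12 ≈ +0.8225)

S_58 = 0.8223


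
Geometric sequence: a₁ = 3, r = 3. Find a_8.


aₙ = a₁·r^(n-1)
= 3×3^7
= 3×2187
= 6561

a_8 = 6561


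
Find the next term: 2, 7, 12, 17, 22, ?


Pattern: arithmetic (d=5)
Terms: 2, 7, 12, 17, 22
Next term = 27

Next term = 27


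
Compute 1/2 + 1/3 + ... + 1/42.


Σₖ₌2^42 1/k = 1/2 + 1/3 + 1/4 + ... + 1/42
= 9464375460249419/2844937529085600
≈ 3.3267

Sum = 9464375460249419/2844937529085600 ≈ 3.3267


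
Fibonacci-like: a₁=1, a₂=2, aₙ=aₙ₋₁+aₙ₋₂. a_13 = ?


Computing iteratively: 1, 2, 3, 5, 8, 13, 21, 34, 55, 89, 144, 233, ...
a_13 = 377

a_13 = 377


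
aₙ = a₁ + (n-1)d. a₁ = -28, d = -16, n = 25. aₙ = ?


aₙ = a₁ + (n-1)d
= -28 + (25-1)×-16
= -28 - 384
= -412

a_25 = -412


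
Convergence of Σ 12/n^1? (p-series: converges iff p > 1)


p-series test: Σ c/n^p converges if p > 1, diverges if p ≤ 1 (constant c > 0 doesn't affect convergence).
p = 1
1 ≤ 1 → DIVERGES

Diverges (p = 1 ≤ 1)


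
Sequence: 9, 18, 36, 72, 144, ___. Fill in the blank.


Pattern: geometric (r=2)
Terms: 9, 18, 36, 72, 144
Next term = 288

Next term = 288


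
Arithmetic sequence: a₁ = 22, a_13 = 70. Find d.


d = (aₙ - a₁)/(n-1)
= (70 - 22)/(13-1)
= 48/12 = 4

d = 4


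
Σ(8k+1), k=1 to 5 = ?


Σ(8k+1) = 8·Σk + 1·n
= 8·15 + 1·5
= 120 + 5 = 125

Σ = 125


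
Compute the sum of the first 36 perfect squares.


n = 36
n(n+1)(2n+1)/6 = 36×37×73/6
= 97236/6 = 16206

Σk² = 16206


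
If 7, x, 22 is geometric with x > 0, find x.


GM = √(7×22) = √154 = 12.4097

GM = 12.4097


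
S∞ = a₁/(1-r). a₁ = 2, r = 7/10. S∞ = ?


S∞ = a₁/(1-r) = 2/(1 - 7/10)
= 2/(3/10)
= 20/3

S∞ = 20/3


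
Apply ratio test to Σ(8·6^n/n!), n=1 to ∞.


aₙ = 8·6^n/n!
a_{n+1}/aₙ = 6^(n+1)/(n+1)! × n!/6^n  (constant 8 cancels)
= 6/(n+1)
L = lim(n→∞) 6/(n+1) = 0
L < 1 → series CONVERGES

Converges (ratio test: L = 0 < 1)


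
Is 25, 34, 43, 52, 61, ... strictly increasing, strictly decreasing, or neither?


Differences: 9, 9, 9, 9
All differences > 0 → strictly INCREASING

Monotonically increasing


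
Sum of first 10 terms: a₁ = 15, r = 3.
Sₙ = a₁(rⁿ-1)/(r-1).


Sₙ = 15×(3^10 - 1)/(3 - 1)
= 15×(59049 - 1)/2
= 15×59048/2
= 442860

S_10 = 442860


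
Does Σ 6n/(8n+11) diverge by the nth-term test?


lim(n→∞) 6n/(8n+11) = 6/8 = 3/4  (divide numerator and denominator by n)
lim aₙ = 3/4 ≠ 0 → series DIVERGES

Diverges (lim aₙ = 3/4 ≠ 0)


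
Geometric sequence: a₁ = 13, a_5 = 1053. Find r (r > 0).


r^(n-1) = aₙ/a₁
r^4 = 1053/13 = 81
r = 81^(1/4)
= ±3; taking r > 0 gives r = 3

r = 3


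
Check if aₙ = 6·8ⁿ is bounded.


aₙ = 6·8ⁿ → as n→∞, aₙ→∞ (since base 8 > 1)
No finite upper bound exists
The sequence is UNBOUNDED

Unbounded (aₙ → ∞ as n → ∞)


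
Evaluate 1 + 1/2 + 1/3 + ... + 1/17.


H_17 = 1/1 + 1/2 + 1/3 + ... + 1/17
= 42142223/12252240
≈ 3.4396

H_17 = 42142223/12252240 ≈ 3.4396


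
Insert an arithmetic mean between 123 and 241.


AM = (123 + 241)/2 = 364/2 = 182

AM = 182


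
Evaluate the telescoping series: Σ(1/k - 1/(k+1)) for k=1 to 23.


Telescoping: adjacent terms cancel.
= 1/1 - 1/24
= 1 - 1/24 = 23/24

Sum = 23/24


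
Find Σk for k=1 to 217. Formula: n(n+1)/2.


n(n+1)/2 = 217×218/2 = 47306/2 = 23653

Σk = 23653


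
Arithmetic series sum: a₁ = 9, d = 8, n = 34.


aₙ = 9 + (34-1)×8 = 273
Sₙ = n(a₁+aₙ)/2 = 34×(9+273)/2
= 34×282/2 = 4794

S_34 = 4794


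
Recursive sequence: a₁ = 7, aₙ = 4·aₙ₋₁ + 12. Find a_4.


Computing step by step:
a_1 = 7
a_2 = 40
a_3 = 172
a_4 = 700


a_4 = 700


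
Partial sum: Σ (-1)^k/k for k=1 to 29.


S = -1 + 1/2 - 1/3 + 1/4 - 1/5 + 1/6 - 1/7 + 1/8 ± ...
= -0.7101
(Full series converges to -ln(2) ≈ -0.6931)

S_29 = -0.7101


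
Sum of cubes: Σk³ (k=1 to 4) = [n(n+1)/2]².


n(n+1)/2 = 4×5/2 = 10
Σk³ = 10² = 100

Σk³ = 100


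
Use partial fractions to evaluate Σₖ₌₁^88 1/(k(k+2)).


1/(k(k+2)) = (1/2)·(1/k - 1/(k+2)) (partial fractions)
Telescoping: Σ = (1/2)·(1 + 1/2 - 1/89 - 1/90) = 2959/4005

Sum = 2959/4005


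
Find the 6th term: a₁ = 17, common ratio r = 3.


aₙ = a₁·r^(n-1)
= 17×3^5
= 17×243
= 4131

a_6 = 4131


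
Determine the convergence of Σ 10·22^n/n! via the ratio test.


aₙ = 10·22^n/n!
a_{n+1}/aₙ = 22^(n+1)/(n+1)! × n!/22^n  (constant 10 cancels)
= 22/(n+1)
L = lim(n→∞) 22/(n+1) = 0
L < 1 → series CONVERGES

Converges (ratio test: L = 0 < 1)


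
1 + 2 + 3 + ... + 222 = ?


n(n+1)/2 = 222×223/2 = 49506/2 = 24753

Σk = 24753


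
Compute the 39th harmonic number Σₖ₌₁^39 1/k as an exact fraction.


H_39 = 1/1 + 1/2 + 1/3 + ... + 1/39
= 2066035355155033/485721041551200
≈ 4.2535

H_39 = 2066035355155033/485721041551200 ≈ 4.2535


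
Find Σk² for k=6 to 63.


Σₖ₌6^63 k² = Σₖ₌₁^63 k² − Σₖ₌₁^5 k²
= 63·64·127/6 − 5·6·11/6
= 85344 − 55 = 85289

Σk² = 85289


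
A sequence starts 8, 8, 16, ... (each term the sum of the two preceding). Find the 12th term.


Computing iteratively: 8, 8, 16, 24, 40, 64, 104, 168, 272, 440, 712, 1152
a_12 = 1152

a_12 = 1152


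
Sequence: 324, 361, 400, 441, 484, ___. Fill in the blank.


Pattern: perfect squares: n²
Terms: 324, 361, 400, 441, 484
Next term = 529

Next term = 529


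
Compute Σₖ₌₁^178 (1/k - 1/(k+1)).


Telescoping: adjacent terms cancel.
= 1/1 - 1/179
= 1 - 1/179 = 178/179

Sum = 178/179


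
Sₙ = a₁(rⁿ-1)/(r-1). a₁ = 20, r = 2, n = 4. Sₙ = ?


Sₙ = 20×(2^4 - 1)/(2 - 1)
= 20×(16 - 1)/1
= 20×15/1
= 300

S_4 = 300


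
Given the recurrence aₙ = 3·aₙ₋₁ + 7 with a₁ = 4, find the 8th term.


Computing step by step:
a_1 = 4
a_2 = 19
a_3 = 64
a_4 = 199
a_5 = 604
a_6 = 1819
a_7 = 5464
a_8 = 16399


a_8 = 16399


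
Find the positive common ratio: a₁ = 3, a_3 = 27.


r^(n-1) = aₙ/a₁
r^2 = 27/3 = 9
r = 9^(1/2)
= ±3; taking r > 0 gives r = 3

r = 3


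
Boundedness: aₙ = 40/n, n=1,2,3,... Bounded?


a₁ = 40, a₂ = 40/2, a₃ = 40/3, ...
0 < aₙ ≤ 40 for all n ≥ 1
Lower bound: 0, Upper bound: 40
The sequence IS bounded

Bounded (0 < aₙ ≤ 40)


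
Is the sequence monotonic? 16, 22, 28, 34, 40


Differences: 6, 6, 6, 6
All differences > 0 → strictly INCREASING

Monotonically increasing


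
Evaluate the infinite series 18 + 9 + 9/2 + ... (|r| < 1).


S∞ = a₁/(1-r) = 18/(1 - 1/2)
= 18/(1/2)
= 36

S∞ = 36


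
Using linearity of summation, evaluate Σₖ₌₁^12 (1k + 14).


Σ(1k+14) = 1·Σk + 14·n
= 1·78 + 14·12
= 78 + 168 = 246

Σ = 246


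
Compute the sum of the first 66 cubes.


n(n+1)/2 = 66×67/2 = 2211
Σk³ = 2211² = 4888521

Σk³ = 4888521


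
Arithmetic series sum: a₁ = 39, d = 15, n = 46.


aₙ = 39 + (46-1)×15 = 714
Sₙ = n(a₁+aₙ)/2 = 46×(39+714)/2
= 46×753/2 = 17319

S_46 = 17319


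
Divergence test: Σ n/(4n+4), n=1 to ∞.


lim(n→∞) n/(4n+4) = 1/4 = 1/4  (divide numerator and denominator by n)
lim aₙ = 1/4 ≠ 0 → series DIVERGES

Diverges (lim aₙ = 1/4 ≠ 0)


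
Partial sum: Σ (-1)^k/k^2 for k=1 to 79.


S = -1 + 1/4 - 1/9 + 1/16 - 1/25 + 1/36 - 1/49 + 1/64 ± ...
= -0.8225
(Full series converges to -π²/12 ≈ -0.8225)

S_79 = -0.8225


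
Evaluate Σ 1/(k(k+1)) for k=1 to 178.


1/(k(k+1)) = 1/k - 1/(k+1) (partial fractions)
Telescoping: Σ = 1 - 1/179 = 178/179

Sum = 178/179


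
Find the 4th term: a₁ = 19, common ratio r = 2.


aₙ = a₁·r^(n-1)
= 19×2^3
= 19×8
= 152

a_4 = 152


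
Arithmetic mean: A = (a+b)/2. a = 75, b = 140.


AM = (75 + 140)/2 = 215/2 = 107.5

AM = 107.5


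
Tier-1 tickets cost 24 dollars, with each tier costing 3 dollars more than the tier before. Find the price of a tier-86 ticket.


aₙ = a₁ + (n-1)d
= 24 + (86-1)×3
= 24 + 255
= 279

a_86 = 279


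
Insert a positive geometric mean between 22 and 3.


GM = √(22×3) = √66 = 8.124

GM = 8.124


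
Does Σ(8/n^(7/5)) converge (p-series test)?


p-series test: Σ c/n^p converges if p > 1, diverges if p ≤ 1 (constant c > 0 doesn't affect convergence).
p = 7/5
7/5 > 1 → CONVERGES

Converges (p = 7/5 > 1)


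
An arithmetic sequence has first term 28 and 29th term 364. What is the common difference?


d = (aₙ - a₁)/(n-1)
= (364 - 28)/(29-1)
= 336/28 = 12

d = 12


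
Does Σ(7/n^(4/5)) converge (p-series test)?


p-series test: Σ c/n^p converges if p > 1, diverges if p ≤ 1 (constant c > 0 doesn't affect convergence).
p = 4/5
4/5 ≤ 1 → DIVERGES

Diverges (p = 4/5 ≤ 1)


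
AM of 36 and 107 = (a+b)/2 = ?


AM = (36 + 107)/2 = 143/2 = 71.5

AM = 71.5


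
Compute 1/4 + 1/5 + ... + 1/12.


Σₖ₌4^12 1/k = 1/4 + 1/5 + 1/6 + 1/7 + 1/8 + 1/9 + 1/10 + 1/11 + 1/12
= 35201/27720
≈ 1.2699

Sum = 35201/27720 ≈ 1.2699


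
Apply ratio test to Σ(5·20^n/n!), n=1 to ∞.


aₙ = 5·20^n/n!
a_{n+1}/aₙ = 20^(n+1)/(n+1)! × n!/20^n  (constant 5 cancels)
= 20/(n+1)
L = lim(n→∞) 20/(n+1) = 0
L < 1 → series CONVERGES

Converges (ratio test: L = 0 < 1)


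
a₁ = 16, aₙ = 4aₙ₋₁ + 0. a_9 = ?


Computing step by step:
a_1 = 16
a_2 = 64
a_3 = 256
a_4 = 1024
a_5 = 4096
a_6 = 16384
a_7 = 65536
a_8 = 262144
a_9 = 1048576


a_9 = 1048576


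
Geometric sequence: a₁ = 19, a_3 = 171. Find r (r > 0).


r^(n-1) = aₙ/a₁
r^2 = 171/19 = 9
r = 9^(1/2)
= ±3; taking r > 0 gives r = 3

r = 3


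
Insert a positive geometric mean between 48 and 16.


GM = √(48×16) = √768 = 27.7128

GM = 27.7128


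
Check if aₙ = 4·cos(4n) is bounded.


For all n, -1 ≤ cos(4n) ≤ 1, so -4 ≤ 4·cos(4n) ≤ 4
Lower bound: -4, Upper bound: 4
The sequence IS bounded

Bounded (-4 ≤ aₙ ≤ 4)


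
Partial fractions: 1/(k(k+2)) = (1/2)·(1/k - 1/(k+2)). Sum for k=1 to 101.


1/(k(k+2)) = (1/2)·(1/k - 1/(k+2)) (partial fractions)
Telescoping: Σ = (1/2)·(1 + 1/2 - 1/102 - 1/103) = 7777/10506

Sum = 7777/10506


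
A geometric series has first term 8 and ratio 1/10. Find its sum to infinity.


S∞ = a₁/(1-r) = 8/(1 - 1/10)
= 8/(9/10)
= 80/9

S∞ = 80/9


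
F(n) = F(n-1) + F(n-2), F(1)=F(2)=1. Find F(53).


Fibonacci sequence: 1, 1, 2, 3, 5, 8, 13, 21, 34, 55, 89, ...
F(53) = 53316291173

F(53) = 53316291173


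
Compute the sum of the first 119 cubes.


n(n+1)/2 = 119×120/2 = 7140
Σk³ = 7140² = 50979600

Σk³ = 50979600


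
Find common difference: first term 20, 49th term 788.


d = (aₙ - a₁)/(n-1)
= (788 - 20)/(49-1)
= 768/48 = 16

d = 16


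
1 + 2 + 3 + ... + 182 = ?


n(n+1)/2 = 182×183/2 = 33306/2 = 16653

Σk = 16653


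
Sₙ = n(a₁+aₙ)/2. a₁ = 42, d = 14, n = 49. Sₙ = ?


aₙ = 42 + (49-1)×14 = 714
Sₙ = n(a₁+aₙ)/2 = 49×(42+714)/2
= 49×756/2 = 18522

S_49 = 18522


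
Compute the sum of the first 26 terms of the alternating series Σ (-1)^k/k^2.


S = -1 + 1/4 - 1/9 + 1/16 - 1/25 + 1/36 - 1/49 + 1/64 ± ...
= -0.8218
(Full series converges to -π²/12 ≈ -0.8225)

S_26 = -0.8218


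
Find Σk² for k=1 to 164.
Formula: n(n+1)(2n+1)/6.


n = 164
n(n+1)(2n+1)/6 = 164×165×329/6
= 8902740/6 = 1483790

Σk² = 1483790


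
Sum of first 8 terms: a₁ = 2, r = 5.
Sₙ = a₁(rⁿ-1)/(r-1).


Sₙ = 2×(5^8 - 1)/(5 - 1)
= 2×(390625 - 1)/4
= 2×390624/4
= 195312

S_8 = 195312


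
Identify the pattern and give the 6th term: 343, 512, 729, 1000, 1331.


Pattern: perfect cubes: n³
Terms: 343, 512, 729, 1000, 1331
Next term = 1728

Next term = 1728


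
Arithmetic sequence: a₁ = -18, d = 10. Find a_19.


aₙ = a₁ + (n-1)d
= -18 + (19-1)×10
= -18 + 180
= 162

a_19 = 162


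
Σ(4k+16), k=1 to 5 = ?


Σ(4k+16) = 4·Σk + 16·n
= 4·15 + 16·5
= 60 + 80 = 140

Σ = 140


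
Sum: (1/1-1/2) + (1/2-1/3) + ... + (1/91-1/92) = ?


Telescoping: adjacent terms cancel.
= 1/1 - 1/92
= 1 - 1/92 = 91/92

Sum = 91/92


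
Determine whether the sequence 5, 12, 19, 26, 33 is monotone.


Differences: 7, 7, 7, 7
All differences > 0 → strictly INCREASING

Monotonically increasing


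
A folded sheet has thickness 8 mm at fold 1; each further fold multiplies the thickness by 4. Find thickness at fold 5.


aₙ = a₁·r^(n-1)
= 8×4^4
= 8×256
= 2048

a_5 = 2048


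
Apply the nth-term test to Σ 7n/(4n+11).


lim(n→∞) 7n/(4n+11) = 7/4 = 7/4  (divide numerator and denominator by n)
lim aₙ = 7/4 ≠ 0 → series DIVERGES

Diverges (lim aₙ = 7/4 ≠ 0)


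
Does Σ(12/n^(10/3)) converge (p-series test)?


p-series test: Σ c/n^p converges if p > 1, diverges if p ≤ 1 (constant c > 0 doesn't affect convergence).
p = 10/3
10/3 > 1 → CONVERGES

Converges (p = 10/3 > 1)


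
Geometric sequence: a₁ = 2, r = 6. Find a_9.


aₙ = a₁·r^(n-1)
= 2×6^8
= 2×1679616
= 3359232

a_9 = 3359232


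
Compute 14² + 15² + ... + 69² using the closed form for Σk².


Σₖ₌14^69 k² = Σₖ₌₁^69 k² − Σₖ₌₁^13 k²
= 69·70·139/6 − 13·14·27/6
= 111895 − 819 = 111076

Σk² = 111076


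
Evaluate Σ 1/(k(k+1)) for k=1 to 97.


1/(k(k+1)) = 1/k - 1/(k+1) (partial fractions)
Telescoping: Σ = 1 - 1/98 = 97/98

Sum = 97/98


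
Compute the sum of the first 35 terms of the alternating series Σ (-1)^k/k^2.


S = -1 + 1/4 - 1/9 + 1/16 - 1/25 + 1/36 - 1/49 + 1/64 ± ...
= -0.8229
(Full series converges to -π²/12 ≈ -0.8225)

S_35 = -0.8229


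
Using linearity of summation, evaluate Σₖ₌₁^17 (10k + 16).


Σ(10k+16) = 10·Σk + 16·n
= 10·153 + 16·17
= 1530 + 272 = 1802

Σ = 1802


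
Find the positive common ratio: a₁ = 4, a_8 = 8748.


r^(n-1) = aₙ/a₁
r^7 = 8748/4 = 2187
r = 2187^(1/7)
= 3

r = 3


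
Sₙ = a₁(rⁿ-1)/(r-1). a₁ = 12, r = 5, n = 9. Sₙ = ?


Sₙ = 12×(5^9 - 1)/(5 - 1)
= 12×(1953125 - 1)/4
= 12×1953124/4
= 5859372

S_9 = 5859372


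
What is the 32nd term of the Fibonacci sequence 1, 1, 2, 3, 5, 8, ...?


Fibonacci sequence: 1, 1, 2, 3, 5, 8, 13, 21, 34, 55, 89, ...
F(32) = 2178309

F(32) = 2178309
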